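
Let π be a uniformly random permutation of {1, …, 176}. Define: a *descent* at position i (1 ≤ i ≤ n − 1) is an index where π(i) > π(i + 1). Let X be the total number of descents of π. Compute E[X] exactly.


Write X = Σ X_I over i = 1, …, 175, with X_I the indicator of one descent.
There are 175 indicators.
For each fixed i, the pair (π(i), π(i+1)) is a uniformly random ordered pair of distinct values from {1, …, 176}; by symmetry P[π(i) > π(i+1)] = 1/2.
By linearity: E[X] = 175 · (1/2) = (176 − 1) · (1/2) = 175/2 ≈ 87.50000.

E[X] = 175/2 = 87.50000.


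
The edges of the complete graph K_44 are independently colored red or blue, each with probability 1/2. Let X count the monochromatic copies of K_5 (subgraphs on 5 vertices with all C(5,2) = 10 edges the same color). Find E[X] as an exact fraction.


Let X = Σ_S X_S over the C(44, 5) = 1086008 subsets S of size 5, where X_S = 1 if the K_5 on S is monochromatic.
For a fixed S, the K_5 on S has C(5, 2) = 10 edges. P[all 10 edges red] = (1/2)^10, and likewise for blue, so P[monochromatic] = 2·(1/2)^10 = 2^{1 − 10} = 1/512.
By linearity of expectation: E[X] = C(44, 5) · 2^{1 − 10} = 1086008 · 1/512 = 135751/64.
Numerically: E[X] ≈ 2121.109375.

E[X] = C(44,5)·2^(1−C(5,2)) = 135751/64 ≈ 2121.109375.


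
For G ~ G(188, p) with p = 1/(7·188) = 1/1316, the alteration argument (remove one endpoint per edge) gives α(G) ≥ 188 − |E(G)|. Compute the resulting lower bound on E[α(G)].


E[|E(G)|] = C(188, 2)·p = 17578 · (1/1316) = 187/14.
E[α(G)] ≥ n − E[|E(G)|] = 188 − 187/14 = 2445/14.
Numerically: ≈ 174.6429.
(This is only a lower bound; the true E[α(G)] may be larger.)

E[α(G)] ≥ 2445/14 ≈ 174.6429.


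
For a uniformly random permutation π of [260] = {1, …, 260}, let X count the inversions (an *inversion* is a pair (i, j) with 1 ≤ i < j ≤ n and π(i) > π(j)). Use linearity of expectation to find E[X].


Write X = Σ X_I over the C(260, 2) = 33670 pairs i < j, with X_I the indicator of one inversion.
There are 33670 indicators.
For each fixed pair i < j, the values π(i) and π(j) are two distinct elements of {1, …, 260} in uniformly random order; by symmetry P[π(i) > π(j)] = 1/2.
By linearity: E[X] = 33670 · (1/2) = C(260, 2) · (1/2) = 33670/2 = 16835 ≈ 16835.00000.

E[X] = 16835 = 16835.00000.


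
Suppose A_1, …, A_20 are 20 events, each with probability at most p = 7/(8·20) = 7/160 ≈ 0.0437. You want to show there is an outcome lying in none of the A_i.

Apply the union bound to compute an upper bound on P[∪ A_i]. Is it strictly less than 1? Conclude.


Union bound: P[∪_{i=1}^{20} A_i] ≤ Σ_i P[A_i] ≤ 20·p = 20·(7/160) = 7/8.
Numerically: 7/8 ≈ 0.8750.
Is 7/8 < 1? YES.
Since P[∪ A_i] ≤ 7/8 < 1, the complement has P[∩ A_i^c] ≥ 1 − 7/8 = 1/8 > 0, so some outcome avoids every A_i.

20·p = 7/8 ≈ 0.8750; existence CERTIFIED by the union bound.


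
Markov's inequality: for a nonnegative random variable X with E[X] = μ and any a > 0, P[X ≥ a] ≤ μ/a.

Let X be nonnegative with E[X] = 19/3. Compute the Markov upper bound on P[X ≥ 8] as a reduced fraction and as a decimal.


μ = E[X] = 19/3, a = 8.
Markov: P[X ≥ 8] ≤ μ/a = (19/3)/8 = 19/24.
Numerically: ≈ 0.792.
(Since a = 8 > μ = 6.333, the bound 19/24 is < 1 and informative.)

P[X ≥ 8] ≤ 19/24 ≈ 0.792.


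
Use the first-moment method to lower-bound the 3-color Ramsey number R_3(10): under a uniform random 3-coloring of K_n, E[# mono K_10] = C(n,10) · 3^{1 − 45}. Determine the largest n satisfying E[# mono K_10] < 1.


We need C(n, 10) · 3^{1 − 45} < 1, i.e. C(n, 10) < 3^{45 − 1} = 984770902183611232881.
Check values of n near the boundary:
  n = 571: C(571, 10) = 937951290893172842001; 937951290893172842001 < 984770902183611232881? YES
  n = 572: C(572, 10) = 954640815642161682606; 954640815642161682606 < 984770902183611232881? YES
  n = 573: C(573, 10) = 971597135635805762226; 971597135635805762226 < 984770902183611232881? YES
  n = 574: C(574, 10) = 988824035203816502691; 988824035203816502691 < 984770902183611232881? NO
  n = 575: C(575, 10) = 1006325345561406175305; 1006325345561406175305 < 984770902183611232881? NO
  n = 576: C(576, 10) = 1024104945306307344480; 1024104945306307344480 < 984770902183611232881? NO
The largest n with C(n, 10) < 984770902183611232881 is n = 573 (where E[X] = 35985079097622435638/36472996377170786403 ≈ 0.9866). Hence R_3(10) > 573, i.e. R_3(10) ≥ 574.

Largest n = 573; hence R_3(10) > 573.


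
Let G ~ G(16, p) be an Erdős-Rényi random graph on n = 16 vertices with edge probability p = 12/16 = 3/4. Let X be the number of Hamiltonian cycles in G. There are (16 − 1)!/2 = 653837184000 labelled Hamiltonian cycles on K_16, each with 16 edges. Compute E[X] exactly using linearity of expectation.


K_16 has (16 − 1)!/2 = 653837184000 labelled Hamiltonian cycles.
For each such Hamiltonian cycle H, let X_H = 1 if all 16 edges of H are present in G. Then P[X_H = 1] = p^{16} = (3/4)^{16} = 43046721/4294967296.
Summing the indicators: E[X] = Σ_H E[X_H] = 653837184000 · p^{16} = 653837184000 · 43046721/4294967296 = 27485885585032875/4194304.
Numerically: E[X] ≈ 6.55e+09.

E[X] = 653837184000 · (3/4)^{16} = 27485885585032875/4194304 ≈ 6.55e+09.


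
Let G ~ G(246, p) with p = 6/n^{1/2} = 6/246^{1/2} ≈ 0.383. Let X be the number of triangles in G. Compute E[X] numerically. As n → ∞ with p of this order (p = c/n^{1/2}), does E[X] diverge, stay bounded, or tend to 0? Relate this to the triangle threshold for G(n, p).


Number of potential triangles: C(246, 3) = 2450980.
Each occurs with probability p³ ≈ (0.383)³ ≈ 5.59823e-02.
By linearity: E[X] = C(246, 3)·p³ ≈ 2450980 · 5.59823e-02 ≈ 137211.609.
Since α = 1/2 < 1, p = c/n^{1/2} ≫ 1/n is above the triangle threshold p ~ 1/n. Asymptotically E[X] ~ (c³/6)·n^{3(1−α)} = (6³/6)·n^{1.5} → ∞; triangles are abundant w.h.p.

E[X] ≈ 137211.609; in regime p = Θ(1/n^{1/2}) E[X] diverges (above the triangle threshold p ~ 1/n).


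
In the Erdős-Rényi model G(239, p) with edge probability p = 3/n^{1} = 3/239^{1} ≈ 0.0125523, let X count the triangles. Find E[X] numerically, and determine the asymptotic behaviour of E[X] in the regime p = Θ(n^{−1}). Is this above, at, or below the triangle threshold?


Number of potential triangles: C(239, 3) = 2246839.
Each occurs with probability p³ ≈ (0.0125523)³ ≈ 1.97774393e-06.
By linearity: E[X] = C(239, 3)·p³ ≈ 2246839 · 1.97774393e-06 ≈ 4.443672.
Here α = 1, so p = 3/n is exactly at the triangle threshold p ~ 1/n. Asymptotically E[X] → c³/6 = 3³/6 = 9/2 ≈ 4.500000, a bounded constant. In this regime the triangle count is asymptotically Poisson(c³/6).

E[X] ≈ 4.443672; in regime p = Θ(1/n^{1}) E[X] stays bounded (at the triangle threshold p ~ 1/n).


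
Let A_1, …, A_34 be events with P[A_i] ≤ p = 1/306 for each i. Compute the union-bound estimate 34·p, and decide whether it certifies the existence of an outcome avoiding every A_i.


Union bound: P[∪_{i=1}^{34} A_i] ≤ Σ_i P[A_i] ≤ 34·p = 34·(1/306) = 1/9.
Numerically: 1/9 ≈ 0.11111.
Is 1/9 < 1? YES.
Since P[∪ A_i] ≤ 1/9 < 1, the complement has P[∩ A_i^c] ≥ 1 − 1/9 = 8/9 > 0, so some outcome avoids every A_i.

34·p = 1/9 ≈ 0.11111; existence CERTIFIED by the union bound.


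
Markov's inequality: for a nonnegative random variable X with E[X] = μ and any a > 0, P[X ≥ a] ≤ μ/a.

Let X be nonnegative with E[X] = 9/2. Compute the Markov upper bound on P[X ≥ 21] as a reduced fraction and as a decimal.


μ = E[X] = 9/2, a = 21.
Markov: P[X ≥ 21] ≤ μ/a = (9/2)/21 = 3/14.
Numerically: ≈ 0.21429.
(Since a = 21 > μ = 4.50000, the bound 3/14 is < 1 and informative.)

P[X ≥ 21] ≤ 3/14 ≈ 0.21429.


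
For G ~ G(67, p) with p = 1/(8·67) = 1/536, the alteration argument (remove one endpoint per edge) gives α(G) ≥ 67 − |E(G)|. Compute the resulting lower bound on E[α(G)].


E[|E(G)|] = C(67, 2)·p = 2211 · (1/536) = 33/8.
E[α(G)] ≥ n − E[|E(G)|] = 67 − 33/8 = 503/8.
Numerically: ≈ 62.875000.
(This is only a lower bound; the true E[α(G)] may be larger.)

E[α(G)] ≥ 503/8 ≈ 62.875000.


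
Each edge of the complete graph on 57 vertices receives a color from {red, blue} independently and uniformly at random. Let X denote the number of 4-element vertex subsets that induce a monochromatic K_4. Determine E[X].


Let X = Σ_S X_S over the C(57, 4) = 395010 subsets S of size 4, where X_S = 1 if the K_4 on S is monochromatic.
For a fixed S, the K_4 on S has C(4, 2) = 6 edges. P[all 6 edges red] = (1/2)^6, and likewise for blue, so P[monochromatic] = 2·(1/2)^6 = 2^{1 − 6} = 1/32.
By linearity: E[X] = C(57, 4) · 2^{1 − 6} = 395010 · 1/32 = 197505/16.
Numerically: E[X] ≈ 12344.0625.

E[X] = C(57,4)·2^(1−C(4,2)) = 197505/16 ≈ 12344.0625.


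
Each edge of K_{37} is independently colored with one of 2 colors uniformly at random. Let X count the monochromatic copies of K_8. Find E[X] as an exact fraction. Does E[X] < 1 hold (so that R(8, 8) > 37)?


E[X] = C(37, 8) · 2^{1 − 28} = 38608020 · 2^{−27} = 38608020/134217728.
As a reduced fraction: E[X] = 9652005/33554432 ≈ 0.2877.
Is E[X] < 1? YES.
Since E[X] < 1, there exists a 2-coloring of K_{37} with no monochromatic K_8; hence R(8, 8) > 37.

E[X] = 9652005/33554432 ≈ 0.2877; E[X] < 1, so R(8, 8) > 37.


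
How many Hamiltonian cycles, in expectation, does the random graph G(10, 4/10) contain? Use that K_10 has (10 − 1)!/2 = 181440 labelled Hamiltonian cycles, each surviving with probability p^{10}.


K_10 has (10 − 1)!/2 = 181440 labelled Hamiltonian cycles.
For each such Hamiltonian cycle H, let X_H = 1 if all 10 edges of H are present in G. Then P[X_H = 1] = p^{10} = (2/5)^{10} = 1024/9765625.
By linearity of expectation: E[X] = Σ_H E[X_H] = 181440 · p^{10} = 181440 · 1024/9765625 = 37158912/1953125.
Numerically: E[X] ≈ 19.03.

E[X] = 181440 · (2/5)^{10} = 37158912/1953125 ≈ 19.03.


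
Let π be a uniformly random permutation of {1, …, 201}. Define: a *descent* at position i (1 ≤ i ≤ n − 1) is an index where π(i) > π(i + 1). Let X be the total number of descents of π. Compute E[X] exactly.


Write X = Σ X_I over i = 1, …, 200, with X_I the indicator of one descent.
There are 200 indicators.
For each fixed i, the pair (π(i), π(i+1)) is a uniformly random ordered pair of distinct values from {1, …, 201}; by symmetry P[π(i) > π(i+1)] = 1/2.
By linearity: E[X] = 200 · (1/2) = (201 − 1) · (1/2) = 100 ≈ 100.0000.

E[X] = 100 = 100.0000.


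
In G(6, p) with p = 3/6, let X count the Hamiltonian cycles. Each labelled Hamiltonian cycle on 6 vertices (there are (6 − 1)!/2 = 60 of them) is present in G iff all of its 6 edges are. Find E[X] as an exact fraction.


K_6 has (6 − 1)!/2 = 60 labelled Hamiltonian cycles.
For each such Hamiltonian cycle H, let X_H = 1 if all 6 edges of H are present in G. Then P[X_H = 1] = p^{6} = (1/2)^{6} = 1/64.
Summing the indicators: E[X] = Σ_H E[X_H] = 60 · p^{6} = 60 · 1/64 = 15/16.
Numerically: E[X] ≈ 0.9375.

E[X] = 60 · (1/2)^{6} = 15/16 ≈ 0.9375.


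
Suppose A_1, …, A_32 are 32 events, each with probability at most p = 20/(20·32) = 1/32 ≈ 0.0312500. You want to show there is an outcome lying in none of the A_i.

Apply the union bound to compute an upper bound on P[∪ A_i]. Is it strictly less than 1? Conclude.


Union bound: P[∪_{i=1}^{32} A_i] ≤ Σ_i P[A_i] ≤ 32·p = 32·(1/32) = 1.
Numerically: 1 ≈ 1.0000000.
Is 1 < 1? NO.
Since the bound 1 is ≥ 1, the union bound is uninformative here; it does NOT by itself certify existence.

32·p = 1 ≈ 1.0000000; existence NOT certified by the union bound.


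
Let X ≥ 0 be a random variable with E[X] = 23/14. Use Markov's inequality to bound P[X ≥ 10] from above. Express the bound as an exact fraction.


μ = E[X] = 23/14, a = 10.
Markov: P[X ≥ 10] ≤ μ/a = (23/14)/10 = 23/140.
Numerically: ≈ 0.164286.
(Since a = 10 > μ = 1.642857, the bound 23/140 is < 1 and informative.)

P[X ≥ 10] ≤ 23/140 ≈ 0.164286.


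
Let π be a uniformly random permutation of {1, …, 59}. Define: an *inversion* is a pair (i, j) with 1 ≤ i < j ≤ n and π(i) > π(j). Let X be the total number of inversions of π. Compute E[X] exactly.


Write X = Σ X_I over the C(59, 2) = 1711 pairs i < j, with X_I the indicator of one inversion.
There are 1711 indicators.
For each fixed pair i < j, the values π(i) and π(j) are two distinct elements of {1, …, 59} in uniformly random order; by symmetry P[π(i) > π(j)] = 1/2.
By linearity: E[X] = 1711 · (1/2) = C(59, 2) · (1/2) = 1711/2 = 1711/2 ≈ 855.500000.

E[X] = 1711/2 = 855.500000.


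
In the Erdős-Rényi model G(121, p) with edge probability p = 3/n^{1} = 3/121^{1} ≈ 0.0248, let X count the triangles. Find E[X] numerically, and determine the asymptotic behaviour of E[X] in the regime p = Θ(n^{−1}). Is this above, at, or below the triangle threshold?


Number of potential triangles: C(121, 3) = 287980.
Each occurs with probability p³ ≈ (0.0248)³ ≈ 1.52408e-05.
By linearity: E[X] = C(121, 3)·p³ ≈ 287980 · 1.52408e-05 ≈ 4.389.
Here α = 1, so p = 3/n is exactly at the triangle threshold p ~ 1/n. Asymptotically E[X] → c³/6 = 3³/6 = 9/2 ≈ 4.500, a bounded constant. In this regime the triangle count is asymptotically Poisson(c³/6).

E[X] ≈ 4.389; in regime p = Θ(1/n^{1}) E[X] stays bounded (at the triangle threshold p ~ 1/n).


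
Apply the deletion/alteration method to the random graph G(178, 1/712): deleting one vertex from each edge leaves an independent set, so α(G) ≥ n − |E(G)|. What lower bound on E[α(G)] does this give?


E[|E(G)|] = C(178, 2)·p = 15753 · (1/712) = 177/8.
E[α(G)] ≥ n − E[|E(G)|] = 178 − 177/8 = 1247/8.
Numerically: ≈ 155.8750.
(This is only a lower bound; the true E[α(G)] may be larger.)

E[α(G)] ≥ 1247/8 ≈ 155.8750.


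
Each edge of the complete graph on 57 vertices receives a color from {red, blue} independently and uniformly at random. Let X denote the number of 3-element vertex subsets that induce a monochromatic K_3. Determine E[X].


Let X = Σ_S X_S over the C(57, 3) = 29260 subsets S of size 3, where X_S = 1 if the K_3 on S is monochromatic.
For a fixed S, the K_3 on S has C(3, 2) = 3 edges. P[all 3 edges red] = (1/2)^3, and likewise for blue, so P[monochromatic] = 2·(1/2)^3 = 2^{1 − 3} = 1/4.
Summing: E[X] = C(57, 3) · 2^{1 − 3} = 29260 · 1/4 = 7315.
Numerically: E[X] ≈ 7315.0000.

E[X] = C(57,3)·2^(1−C(3,2)) = 7315 ≈ 7315.0000.


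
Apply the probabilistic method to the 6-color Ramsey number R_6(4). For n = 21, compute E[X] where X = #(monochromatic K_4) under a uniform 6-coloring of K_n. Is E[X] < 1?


E[X] = C(21, 4) · 6^{1 − 6} = 5985 · 6^{−5} = 5985/7776.
As a reduced fraction: E[X] = 665/864 ≈ 0.7697.
Is E[X] < 1? YES.
Since E[X] < 1, there exists a 6-coloring of K_{21} with no monochromatic K_4; hence R_6(4) > 21.

E[X] = 665/864 ≈ 0.7697; E[X] < 1, so R_6(4) > 21.


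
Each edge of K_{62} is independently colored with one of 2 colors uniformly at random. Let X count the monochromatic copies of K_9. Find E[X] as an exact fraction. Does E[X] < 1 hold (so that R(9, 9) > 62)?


E[X] = C(62, 9) · 2^{1 − 36} = 20286591270 · 2^{−35} = 20286591270/34359738368.
As a reduced fraction: E[X] = 10143295635/17179869184 ≈ 0.590418.
Is E[X] < 1? YES.
Since E[X] < 1, there exists a 2-coloring of K_{62} with no monochromatic K_9; hence R(9, 9) > 62.

E[X] = 10143295635/17179869184 ≈ 0.590418; E[X] < 1, so R(9, 9) > 62.


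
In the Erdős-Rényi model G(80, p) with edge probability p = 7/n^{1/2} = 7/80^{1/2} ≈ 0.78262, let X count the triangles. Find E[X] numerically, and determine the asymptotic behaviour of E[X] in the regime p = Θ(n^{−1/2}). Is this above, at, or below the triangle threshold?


Number of potential triangles: C(80, 3) = 82160.
Each occurs with probability p³ ≈ (0.78262)³ ≈ 4.7935707e-01.
By linearity: E[X] = C(80, 3)·p³ ≈ 82160 · 4.7935707e-01 ≈ 39383.97709.
Since α = 1/2 < 1, p = c/n^{1/2} ≫ 1/n is above the triangle threshold p ~ 1/n. Asymptotically E[X] ~ (c³/6)·n^{3(1−α)} = (7³/6)·n^{1.5} → ∞; triangles are abundant w.h.p.

E[X] ≈ 39383.97709; in regime p = Θ(1/n^{1/2}) E[X] diverges (above the triangle threshold p ~ 1/n).


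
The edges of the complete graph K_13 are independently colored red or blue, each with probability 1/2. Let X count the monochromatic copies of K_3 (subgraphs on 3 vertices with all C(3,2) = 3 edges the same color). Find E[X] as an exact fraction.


Let X = Σ_S X_S over the C(13, 3) = 286 subsets S of size 3, where X_S = 1 if the K_3 on S is monochromatic.
For a fixed S, the K_3 on S has C(3, 2) = 3 edges. P[all 3 edges red] = (1/2)^3, and likewise for blue, so P[monochromatic] = 2·(1/2)^3 = 2^{1 − 3} = 1/4.
By linearity of expectation: E[X] = C(13, 3) · 2^{1 − 3} = 286 · 1/4 = 143/2.
Numerically: E[X] ≈ 71.500.

E[X] = C(13,3)·2^(1−C(3,2)) = 143/2 ≈ 71.500.


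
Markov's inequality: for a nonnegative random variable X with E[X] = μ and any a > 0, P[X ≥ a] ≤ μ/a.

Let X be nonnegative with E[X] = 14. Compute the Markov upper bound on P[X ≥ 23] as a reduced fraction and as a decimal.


μ = E[X] = 14, a = 23.
Markov: P[X ≥ 23] ≤ μ/a = (14)/23 = 14/23.
Numerically: ≈ 0.609.
(Since a = 23 > μ = 14.000, the bound 14/23 is < 1 and informative.)

P[X ≥ 23] ≤ 14/23 ≈ 0.609.


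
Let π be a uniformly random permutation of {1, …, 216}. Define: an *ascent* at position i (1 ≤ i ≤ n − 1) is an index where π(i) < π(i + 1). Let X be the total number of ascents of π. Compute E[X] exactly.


Write X = Σ X_I over i = 1, …, 215, with X_I the indicator of one ascent.
There are 215 indicators.
For each fixed i, the pair (π(i), π(i+1)) is a uniformly random ordered pair of distinct values from {1, …, 216}; by symmetry P[π(i) < π(i+1)] = 1/2.
By linearity: E[X] = 215 · (1/2) = (216 − 1) · (1/2) = 215/2 ≈ 107.500.

E[X] = 215/2 = 107.500.


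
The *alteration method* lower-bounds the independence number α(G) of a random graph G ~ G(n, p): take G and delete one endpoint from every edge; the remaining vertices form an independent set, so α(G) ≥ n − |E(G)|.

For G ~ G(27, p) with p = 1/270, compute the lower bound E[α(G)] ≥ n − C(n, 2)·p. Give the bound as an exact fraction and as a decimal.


E[|E(G)|] = C(27, 2)·p = 351 · (1/270) = 13/10.
E[α(G)] ≥ n − E[|E(G)|] = 27 − 13/10 = 257/10.
Numerically: ≈ 25.700000.
(This is only a lower bound; the true E[α(G)] may be larger.)

E[α(G)] ≥ 257/10 ≈ 25.700000.


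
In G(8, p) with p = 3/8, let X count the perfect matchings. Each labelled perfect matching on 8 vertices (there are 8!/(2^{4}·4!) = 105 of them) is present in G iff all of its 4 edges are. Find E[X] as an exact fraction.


K_8 has 8!/(2^{4}·4!) = 105 labelled perfect matchings.
For each such perfect matching H, let X_H = 1 if all 4 edges of H are present in G. Then P[X_H = 1] = p^{4} = (3/8)^{4} = 81/4096.
By linearity of expectation: E[X] = Σ_H E[X_H] = 105 · p^{4} = 105 · 81/4096 = 8505/4096.
Numerically: E[X] ≈ 2.07642.

E[X] = 105 · (3/8)^{4} = 8505/4096 ≈ 2.07642.


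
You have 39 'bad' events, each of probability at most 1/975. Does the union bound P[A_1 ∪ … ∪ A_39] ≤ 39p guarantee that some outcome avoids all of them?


Union bound: P[∪_{i=1}^{39} A_i] ≤ Σ_i P[A_i] ≤ 39·p = 39·(1/975) = 1/25.
Numerically: 1/25 ≈ 0.04000.
Is 1/25 < 1? YES.
Since P[∪ A_i] ≤ 1/25 < 1, the complement has P[∩ A_i^c] ≥ 1 − 1/25 = 24/25 > 0, so some outcome avoids every A_i.

39·p = 1/25 ≈ 0.04000; existence CERTIFIED by the union bound.


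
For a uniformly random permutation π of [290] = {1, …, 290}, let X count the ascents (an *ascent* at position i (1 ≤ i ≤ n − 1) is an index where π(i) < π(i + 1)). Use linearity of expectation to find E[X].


Write X = Σ X_I over i = 1, …, 289, with X_I the indicator of one ascent.
There are 289 indicators.
For each fixed i, the pair (π(i), π(i+1)) is a uniformly random ordered pair of distinct values from {1, …, 290}; by symmetry P[π(i) < π(i+1)] = 1/2.
By linearity: E[X] = 289 · (1/2) = (290 − 1) · (1/2) = 289/2 ≈ 144.500.

E[X] = 289/2 = 144.500.


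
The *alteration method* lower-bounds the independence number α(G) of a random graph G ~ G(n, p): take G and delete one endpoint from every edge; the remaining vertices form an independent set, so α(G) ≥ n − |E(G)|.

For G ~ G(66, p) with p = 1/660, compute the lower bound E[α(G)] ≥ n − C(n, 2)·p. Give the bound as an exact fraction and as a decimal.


E[|E(G)|] = C(66, 2)·p = 2145 · (1/660) = 13/4.
E[α(G)] ≥ n − E[|E(G)|] = 66 − 13/4 = 251/4.
Numerically: ≈ 62.7500.
(This is only a lower bound; the true E[α(G)] may be larger.)

E[α(G)] ≥ 251/4 ≈ 62.7500.


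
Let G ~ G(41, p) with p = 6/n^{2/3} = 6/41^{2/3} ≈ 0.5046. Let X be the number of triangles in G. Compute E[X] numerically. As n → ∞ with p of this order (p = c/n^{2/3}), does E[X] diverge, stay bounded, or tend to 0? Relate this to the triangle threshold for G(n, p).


Number of potential triangles: C(41, 3) = 10660.
Each occurs with probability p³ ≈ (0.5046)³ ≈ 1.284949e-01.
By linearity: E[X] = C(41, 3)·p³ ≈ 10660 · 1.284949e-01 ≈ 1369.7561.
Since α = 2/3 < 1, p = c/n^{2/3} ≫ 1/n is above the triangle threshold p ~ 1/n. Asymptotically E[X] ~ (c³/6)·n^{3(1−α)} = (6³/6)·n^{1} → ∞; triangles are abundant w.h.p.

E[X] ≈ 1369.7561; in regime p = Θ(1/n^{2/3}) E[X] diverges (above the triangle threshold p ~ 1/n).


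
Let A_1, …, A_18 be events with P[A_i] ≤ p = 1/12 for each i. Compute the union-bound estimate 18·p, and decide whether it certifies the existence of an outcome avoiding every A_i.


Union bound: P[∪_{i=1}^{18} A_i] ≤ Σ_i P[A_i] ≤ 18·p = 18·(1/12) = 3/2.
Numerically: 3/2 ≈ 1.5000000.
Is 3/2 < 1? NO.
Since the bound 3/2 is ≥ 1, the union bound is uninformative here; it does NOT by itself certify existence.

18·p = 3/2 ≈ 1.5000000; existence NOT certified by the union bound.


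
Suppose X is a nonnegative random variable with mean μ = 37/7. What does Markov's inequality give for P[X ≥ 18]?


μ = E[X] = 37/7, a = 18.
Markov: P[X ≥ 18] ≤ μ/a = (37/7)/18 = 37/126.
Numerically: ≈ 0.293651.
(Since a = 18 > μ = 5.285714, the bound 37/126 is < 1 and informative.)

P[X ≥ 18] ≤ 37/126 ≈ 0.293651.


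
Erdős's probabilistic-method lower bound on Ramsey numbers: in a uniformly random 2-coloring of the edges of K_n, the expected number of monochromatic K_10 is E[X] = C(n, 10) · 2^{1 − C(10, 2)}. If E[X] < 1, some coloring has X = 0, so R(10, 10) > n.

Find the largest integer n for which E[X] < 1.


We need C(n, 10) · 2^{1 − 45} < 1, i.e. C(n, 10) < 2^{45 − 1} = 17592186044416.
Check values of n near the boundary:
  n = 96: C(96, 10) = 11279926456656; 11279926456656 < 17592186044416? YES
  n = 97: C(97, 10) = 12576469727536; 12576469727536 < 17592186044416? YES
  n = 98: C(98, 10) = 14005614014756; 14005614014756 < 17592186044416? YES
  n = 99: C(99, 10) = 15579278510796; 15579278510796 < 17592186044416? YES
  n = 100: C(100, 10) = 17310309456440; 17310309456440 < 17592186044416? YES
  n = 101: C(101, 10) = 19212541264840; 19212541264840 < 17592186044416? NO
  n = 102: C(102, 10) = 21300860967540; 21300860967540 < 17592186044416? NO
The largest n with C(n, 10) < 17592186044416 is n = 100 (where E[X] = 2163788682055/2199023255552 ≈ 0.984). Hence R(10, 10) > 100, i.e. R(10, 10) ≥ 101.

Largest n = 100; hence R(10, 10) > 100.


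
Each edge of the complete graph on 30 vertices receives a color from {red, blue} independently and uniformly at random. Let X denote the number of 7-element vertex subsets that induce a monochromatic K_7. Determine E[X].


Let X = Σ_S X_S over the C(30, 7) = 2035800 subsets S of size 7, where X_S = 1 if the K_7 on S is monochromatic.
For a fixed S, the K_7 on S has C(7, 2) = 21 edges. P[all 21 edges red] = (1/2)^21, and likewise for blue, so P[monochromatic] = 2·(1/2)^21 = 2^{1 − 21} = 1/1048576.
Summing: E[X] = C(30, 7) · 2^{1 − 21} = 2035800 · 1/1048576 = 254475/131072.
Numerically: E[X] ≈ 1.941.

E[X] = C(30,7)·2^(1−C(7,2)) = 254475/131072 ≈ 1.941.


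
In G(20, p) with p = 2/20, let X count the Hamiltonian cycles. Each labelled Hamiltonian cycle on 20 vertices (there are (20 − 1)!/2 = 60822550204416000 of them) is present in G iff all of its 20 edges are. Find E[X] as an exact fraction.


K_20 has (20 − 1)!/2 = 60822550204416000 labelled Hamiltonian cycles.
For each such Hamiltonian cycle H, let X_H = 1 if all 20 edges of H are present in G. Then P[X_H = 1] = p^{20} = (1/10)^{20} = 1/100000000000000000000.
Summing the indicators: E[X] = Σ_H E[X_H] = 60822550204416000 · p^{20} = 60822550204416000 · 1/100000000000000000000 = 14849255421/24414062500000.
Numerically: E[X] ≈ 0.000608226.

E[X] = 60822550204416000 · (1/10)^{20} = 14849255421/24414062500000 ≈ 0.000608226.


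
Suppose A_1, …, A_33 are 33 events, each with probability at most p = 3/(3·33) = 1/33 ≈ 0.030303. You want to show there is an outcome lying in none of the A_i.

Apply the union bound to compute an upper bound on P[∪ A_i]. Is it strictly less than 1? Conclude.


Union bound: P[∪_{i=1}^{33} A_i] ≤ Σ_i P[A_i] ≤ 33·p = 33·(1/33) = 1.
Numerically: 1 ≈ 1.000000.
Is 1 < 1? NO.
Since the bound 1 is ≥ 1, the union bound is uninformative here; it does NOT by itself certify existence.

33·p = 1 ≈ 1.000000; existence NOT certified by the union bound.


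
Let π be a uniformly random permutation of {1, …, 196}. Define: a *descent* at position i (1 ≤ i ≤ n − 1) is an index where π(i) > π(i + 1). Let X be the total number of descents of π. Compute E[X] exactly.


Write X = Σ X_I over i = 1, …, 195, with X_I the indicator of one descent.
There are 195 indicators.
For each fixed i, the pair (π(i), π(i+1)) is a uniformly random ordered pair of distinct values from {1, …, 196}; by symmetry P[π(i) > π(i+1)] = 1/2.
By linearity: E[X] = 195 · (1/2) = (196 − 1) · (1/2) = 195/2 ≈ 97.50000.

E[X] = 195/2 = 97.50000.


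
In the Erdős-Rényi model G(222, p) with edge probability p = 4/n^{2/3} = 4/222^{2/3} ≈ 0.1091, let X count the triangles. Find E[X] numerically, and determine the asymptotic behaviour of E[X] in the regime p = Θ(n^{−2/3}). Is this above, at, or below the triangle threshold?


Number of potential triangles: C(222, 3) = 1798940.
Each occurs with probability p³ ≈ (0.1091)³ ≈ 1.29859589e-03.
By linearity: E[X] = C(222, 3)·p³ ≈ 1798940 · 1.29859589e-03 ≈ 2336.096096.
Since α = 2/3 < 1, p = c/n^{2/3} ≫ 1/n is above the triangle threshold p ~ 1/n. Asymptotically E[X] ~ (c³/6)·n^{3(1−α)} = (4³/6)·n^{1} → ∞; triangles are abundant w.h.p.

E[X] ≈ 2336.096096; in regime p = Θ(1/n^{2/3}) E[X] diverges (above the triangle threshold p ~ 1/n).


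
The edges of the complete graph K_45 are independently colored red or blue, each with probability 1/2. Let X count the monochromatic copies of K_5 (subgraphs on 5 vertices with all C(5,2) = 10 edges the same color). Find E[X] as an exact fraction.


Let X = Σ_S X_S over the C(45, 5) = 1221759 subsets S of size 5, where X_S = 1 if the K_5 on S is monochromatic.
For a fixed S, the K_5 on S has C(5, 2) = 10 edges. P[all 10 edges red] = (1/2)^10, and likewise for blue, so P[monochromatic] = 2·(1/2)^10 = 2^{1 − 10} = 1/512.
Summing: E[X] = C(45, 5) · 2^{1 − 10} = 1221759 · 1/512 = 1221759/512.
Numerically: E[X] ≈ 2386.2480.

E[X] = C(45,5)·2^(1−C(5,2)) = 1221759/512 ≈ 2386.2480.


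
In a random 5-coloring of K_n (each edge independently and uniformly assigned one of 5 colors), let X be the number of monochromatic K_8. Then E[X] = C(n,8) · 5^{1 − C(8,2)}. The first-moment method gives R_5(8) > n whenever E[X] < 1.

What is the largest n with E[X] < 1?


We need C(n, 8) · 5^{1 − 28} < 1, i.e. C(n, 8) < 5^{28 − 1} = 7450580596923828125.
Check values of n near the boundary:
  n = 860: C(860, 8) = 7182671140665308145; 7182671140665308145 < 7450580596923828125? YES
  n = 861: C(861, 8) = 7250034996615275865; 7250034996615275865 < 7450580596923828125? YES
  n = 862: C(862, 8) = 7317951015318931845; 7317951015318931845 < 7450580596923828125? YES
  n = 863: C(863, 8) = 7386423071602617757; 7386423071602617757 < 7450580596923828125? YES
  n = 864: C(864, 8) = 7455455062926006708; 7455455062926006708 < 7450580596923828125? NO
The largest n with C(n, 8) < 7450580596923828125 is n = 863 (where E[X] = 7386423071602617757/7450580596923828125 ≈ 0.9914). Hence R_5(8) > 863, i.e. R_5(8) ≥ 864.

Largest n = 863; hence R_5(8) > 863.


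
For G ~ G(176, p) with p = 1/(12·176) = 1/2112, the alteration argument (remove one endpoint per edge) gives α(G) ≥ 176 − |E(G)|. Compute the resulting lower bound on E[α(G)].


E[|E(G)|] = C(176, 2)·p = 15400 · (1/2112) = 175/24.
E[α(G)] ≥ n − E[|E(G)|] = 176 − 175/24 = 4049/24.
Numerically: ≈ 168.708.
(This is only a lower bound; the true E[α(G)] may be larger.)

E[α(G)] ≥ 4049/24 ≈ 168.708.


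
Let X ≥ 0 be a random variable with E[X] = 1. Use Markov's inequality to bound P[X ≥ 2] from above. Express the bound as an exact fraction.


μ = E[X] = 1, a = 2.
Markov: P[X ≥ 2] ≤ μ/a = (1)/2 = 1/2.
Numerically: ≈ 0.5000.
(Since a = 2 > μ = 1.0000, the bound 1/2 is < 1 and informative.)

P[X ≥ 2] ≤ 1/2 ≈ 0.5000.


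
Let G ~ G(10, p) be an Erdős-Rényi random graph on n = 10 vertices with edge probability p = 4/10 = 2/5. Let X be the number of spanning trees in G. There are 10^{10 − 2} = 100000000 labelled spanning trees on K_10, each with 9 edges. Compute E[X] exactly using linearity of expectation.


K_10 has 10^{10 − 2} = 100000000 labelled spanning trees.
For each such spanning tree H, let X_H = 1 if all 9 edges of H are present in G. Then P[X_H = 1] = p^{9} = (2/5)^{9} = 512/1953125.
By linearity of expectation: E[X] = Σ_H E[X_H] = 100000000 · p^{9} = 100000000 · 512/1953125 = 131072/5.
Numerically: E[X] ≈ 26214.

E[X] = 100000000 · (2/5)^{9} = 131072/5 ≈ 26214.


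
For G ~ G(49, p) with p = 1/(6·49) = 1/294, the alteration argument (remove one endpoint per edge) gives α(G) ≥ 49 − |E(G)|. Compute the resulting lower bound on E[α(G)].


E[|E(G)|] = C(49, 2)·p = 1176 · (1/294) = 4.
E[α(G)] ≥ n − E[|E(G)|] = 49 − 4 = 45.
Numerically: ≈ 45.000.
(This is only a lower bound; the true E[α(G)] may be larger.)

E[α(G)] ≥ 45 ≈ 45.000.


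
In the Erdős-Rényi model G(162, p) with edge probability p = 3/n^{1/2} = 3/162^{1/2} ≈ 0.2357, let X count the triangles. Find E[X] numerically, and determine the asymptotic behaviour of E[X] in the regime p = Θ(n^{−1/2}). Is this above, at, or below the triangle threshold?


Number of potential triangles: C(162, 3) = 695520.
Each occurs with probability p³ ≈ (0.2357)³ ≈ 1.309457e-02.
By linearity: E[X] = C(162, 3)·p³ ≈ 695520 · 1.309457e-02 ≈ 9107.5353.
Since α = 1/2 < 1, p = c/n^{1/2} ≫ 1/n is above the triangle threshold p ~ 1/n. Asymptotically E[X] ~ (c³/6)·n^{3(1−α)} = (3³/6)·n^{1.5} → ∞; triangles are abundant w.h.p.

E[X] ≈ 9107.5353; in regime p = Θ(1/n^{1/2}) E[X] diverges (above the triangle threshold p ~ 1/n).


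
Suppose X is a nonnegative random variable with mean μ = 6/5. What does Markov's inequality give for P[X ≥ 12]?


μ = E[X] = 6/5, a = 12.
Markov: P[X ≥ 12] ≤ μ/a = (6/5)/12 = 1/10.
Numerically: ≈ 0.100.
(Since a = 12 > μ = 1.200, the bound 1/10 is < 1 and informative.)

P[X ≥ 12] ≤ 1/10 ≈ 0.100.


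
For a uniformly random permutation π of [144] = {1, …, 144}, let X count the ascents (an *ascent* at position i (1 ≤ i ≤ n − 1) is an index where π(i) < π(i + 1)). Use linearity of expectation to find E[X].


Write X = Σ X_I over i = 1, …, 143, with X_I the indicator of one ascent.
There are 143 indicators.
For each fixed i, the pair (π(i), π(i+1)) is a uniformly random ordered pair of distinct values from {1, …, 144}; by symmetry P[π(i) < π(i+1)] = 1/2.
By linearity: E[X] = 143 · (1/2) = (144 − 1) · (1/2) = 143/2 ≈ 71.500000.

E[X] = 143/2 = 71.500000.


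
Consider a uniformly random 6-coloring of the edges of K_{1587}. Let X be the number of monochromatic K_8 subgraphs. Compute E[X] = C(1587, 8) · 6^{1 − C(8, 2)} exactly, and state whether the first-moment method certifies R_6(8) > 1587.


E[X] = C(1587, 8) · 6^{1 − 28} = 980438554550826798570 · 6^{−27} = 980438554550826798570/1023490369077469249536.
As a reduced fraction: E[X] = 54468808586157044365/56860576059859402752 ≈ 0.958.
Is E[X] < 1? YES.
Since E[X] < 1, there exists a 6-coloring of K_{1587} with no monochromatic K_8; hence R_6(8) > 1587.

E[X] = 54468808586157044365/56860576059859402752 ≈ 0.958; E[X] < 1, so R_6(8) > 1587.


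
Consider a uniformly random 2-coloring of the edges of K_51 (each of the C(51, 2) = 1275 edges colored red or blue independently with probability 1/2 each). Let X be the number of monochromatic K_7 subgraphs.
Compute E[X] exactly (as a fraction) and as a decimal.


Let X = Σ_S X_S over the C(51, 7) = 115775100 subsets S of size 7, where X_S = 1 if the K_7 on S is monochromatic.
For a fixed S, the K_7 on S has C(7, 2) = 21 edges. P[all 21 edges red] = (1/2)^21, and likewise for blue, so P[monochromatic] = 2·(1/2)^21 = 2^{1 − 21} = 1/1048576.
Summing: E[X] = C(51, 7) · 2^{1 − 21} = 115775100 · 1/1048576 = 28943775/262144.
Numerically: E[X] ≈ 110.41174.

E[X] = C(51,7)·2^(1−C(7,2)) = 28943775/262144 ≈ 110.41174.


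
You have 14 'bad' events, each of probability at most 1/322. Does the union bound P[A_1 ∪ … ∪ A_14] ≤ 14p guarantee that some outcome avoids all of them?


Union bound: P[∪_{i=1}^{14} A_i] ≤ Σ_i P[A_i] ≤ 14·p = 14·(1/322) = 1/23.
Numerically: 1/23 ≈ 0.0435.
Is 1/23 < 1? YES.
Since P[∪ A_i] ≤ 1/23 < 1, the complement has P[∩ A_i^c] ≥ 1 − 1/23 = 22/23 > 0, so some outcome avoids every A_i.

14·p = 1/23 ≈ 0.0435; existence CERTIFIED by the union bound.


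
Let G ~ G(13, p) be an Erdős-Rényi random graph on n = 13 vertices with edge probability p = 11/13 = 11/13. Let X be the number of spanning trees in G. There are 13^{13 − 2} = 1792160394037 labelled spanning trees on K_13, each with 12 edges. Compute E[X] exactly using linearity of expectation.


K_13 has 13^{13 − 2} = 1792160394037 labelled spanning trees.
For each such spanning tree H, let X_H = 1 if all 12 edges of H are present in G. Then P[X_H = 1] = p^{12} = (11/13)^{12} = 3138428376721/23298085122481.
By linearity of expectation: E[X] = Σ_H E[X_H] = 1792160394037 · p^{12} = 1792160394037 · 3138428376721/23298085122481 = 3138428376721/13.
Numerically: E[X] ≈ 2.41418e+11.

E[X] = 1792160394037 · (11/13)^{12} = 3138428376721/13 ≈ 2.41418e+11.


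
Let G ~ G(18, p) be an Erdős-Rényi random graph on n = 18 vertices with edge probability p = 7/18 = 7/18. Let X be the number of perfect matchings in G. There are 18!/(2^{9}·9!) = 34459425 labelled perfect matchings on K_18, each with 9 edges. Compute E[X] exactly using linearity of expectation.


K_18 has 18!/(2^{9}·9!) = 34459425 labelled perfect matchings.
For each such perfect matching H, let X_H = 1 if all 9 edges of H are present in G. Then P[X_H = 1] = p^{9} = (7/18)^{9} = 40353607/198359290368.
By linearity of expectation: E[X] = Σ_H E[X_H] = 34459425 · p^{9} = 34459425 · 40353607/198359290368 = 17167433257975/2448880128.
Numerically: E[X] ≈ 7010.3.

E[X] = 34459425 · (7/18)^{9} = 17167433257975/2448880128 ≈ 7010.3.


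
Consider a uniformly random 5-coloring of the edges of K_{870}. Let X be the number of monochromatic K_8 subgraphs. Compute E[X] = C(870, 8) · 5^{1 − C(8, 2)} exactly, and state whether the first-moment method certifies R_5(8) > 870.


E[X] = C(870, 8) · 5^{1 − 28} = 7881626782940464620 · 5^{−27} = 7881626782940464620/7450580596923828125.
As a reduced fraction: E[X] = 1576325356588092924/1490116119384765625 ≈ 1.057854.
Is E[X] < 1? NO.
Since E[X] ≥ 1, the first-moment bound is inconclusive at n = 870; it does NOT by itself certify R_5(8) > 870.

E[X] = 1576325356588092924/1490116119384765625 ≈ 1.057854; E[X] ≥ 1; first-moment method inconclusive here.


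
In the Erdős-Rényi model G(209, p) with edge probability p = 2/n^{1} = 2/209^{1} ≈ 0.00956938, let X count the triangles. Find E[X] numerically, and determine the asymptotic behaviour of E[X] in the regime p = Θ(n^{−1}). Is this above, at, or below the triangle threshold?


Number of potential triangles: C(209, 3) = 1499784.
Each occurs with probability p³ ≈ (0.00956938)³ ≈ 8.76296604e-07.
By linearity: E[X] = C(209, 3)·p³ ≈ 1499784 · 8.76296604e-07 ≈ 1.314256.
Here α = 1, so p = 2/n is exactly at the triangle threshold p ~ 1/n. Asymptotically E[X] → c³/6 = 2³/6 = 4/3 ≈ 1.333333, a bounded constant. In this regime the triangle count is asymptotically Poisson(c³/6).

E[X] ≈ 1.314256; in regime p = Θ(1/n^{1}) E[X] stays bounded (at the triangle threshold p ~ 1/n).


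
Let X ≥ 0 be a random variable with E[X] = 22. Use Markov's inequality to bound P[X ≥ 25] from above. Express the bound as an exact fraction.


μ = E[X] = 22, a = 25.
Markov: P[X ≥ 25] ≤ μ/a = (22)/25 = 22/25.
Numerically: ≈ 0.8800.
(Since a = 25 > μ = 22.0000, the bound 22/25 is < 1 and informative.)

P[X ≥ 25] ≤ 22/25 ≈ 0.8800.


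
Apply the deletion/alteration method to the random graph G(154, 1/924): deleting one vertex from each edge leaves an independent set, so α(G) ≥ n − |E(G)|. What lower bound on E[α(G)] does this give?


E[|E(G)|] = C(154, 2)·p = 11781 · (1/924) = 51/4.
E[α(G)] ≥ n − E[|E(G)|] = 154 − 51/4 = 565/4.
Numerically: ≈ 141.250000.
(This is only a lower bound; the true E[α(G)] may be larger.)

E[α(G)] ≥ 565/4 ≈ 141.250000.


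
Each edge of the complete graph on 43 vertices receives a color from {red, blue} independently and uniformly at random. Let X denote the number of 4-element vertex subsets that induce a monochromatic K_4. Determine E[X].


Let X = Σ_S X_S over the C(43, 4) = 123410 subsets S of size 4, where X_S = 1 if the K_4 on S is monochromatic.
For a fixed S, the K_4 on S has C(4, 2) = 6 edges. P[all 6 edges red] = (1/2)^6, and likewise for blue, so P[monochromatic] = 2·(1/2)^6 = 2^{1 − 6} = 1/32.
Summing: E[X] = C(43, 4) · 2^{1 − 6} = 123410 · 1/32 = 61705/16.
Numerically: E[X] ≈ 3856.56250.

E[X] = C(43,4)·2^(1−C(4,2)) = 61705/16 ≈ 3856.56250.


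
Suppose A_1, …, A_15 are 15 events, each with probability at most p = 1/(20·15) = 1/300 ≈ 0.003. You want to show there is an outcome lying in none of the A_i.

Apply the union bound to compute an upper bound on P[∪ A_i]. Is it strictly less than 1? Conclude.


Union bound: P[∪_{i=1}^{15} A_i] ≤ Σ_i P[A_i] ≤ 15·p = 15·(1/300) = 1/20.
Numerically: 1/20 ≈ 0.050.
Is 1/20 < 1? YES.
Since P[∪ A_i] ≤ 1/20 < 1, the complement has P[∩ A_i^c] ≥ 1 − 1/20 = 19/20 > 0, so some outcome avoids every A_i.

15·p = 1/20 ≈ 0.050; existence CERTIFIED by the union bound.


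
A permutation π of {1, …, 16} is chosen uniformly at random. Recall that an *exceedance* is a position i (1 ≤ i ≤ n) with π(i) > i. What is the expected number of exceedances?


Write X = Σ_{i=1}^{16} X_i, where X_i = 1_{π(i) > i}.
For each fixed i, π(i) is uniform over {1, …, 16} (marginal of a uniform permutation), so P[π(i) > i] = (n − i)/n. Summing: Σ_{i=1}^{16} (n − i)/n = (0 + 1 + … + 15)/16 = 16(16 − 1)/(2·16) = (16 − 1)/2.
Hence E[X] = Σ_{i=1}^{16} (16 − i)/16 = 15/2 ≈ 7.500.

E[X] = 15/2 = 7.500.


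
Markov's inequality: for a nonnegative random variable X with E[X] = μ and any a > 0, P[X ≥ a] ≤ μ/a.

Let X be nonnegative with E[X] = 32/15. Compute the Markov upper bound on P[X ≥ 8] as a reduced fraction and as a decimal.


μ = E[X] = 32/15, a = 8.
Markov: P[X ≥ 8] ≤ μ/a = (32/15)/8 = 4/15.
Numerically: ≈ 0.267.
(Since a = 8 > μ = 2.133, the bound 4/15 is < 1 and informative.)

P[X ≥ 8] ≤ 4/15 ≈ 0.267.
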